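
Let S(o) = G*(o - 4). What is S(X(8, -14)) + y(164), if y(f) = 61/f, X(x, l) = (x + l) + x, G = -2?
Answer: 717/164 ≈ 4.3719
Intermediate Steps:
X(x, l) = l + 2*x (X(x, l) = (l + x) + x = l + 2*x)
S(o) = 8 - 2*o (S(o) = -2*(o - 4) = -2*(-4 + o) = 8 - 2*o)
S(X(8, -14)) + y(164) = (8 - 2*(-14 + 2*8)) + 61/164 = (8 - 2*(-14 + 16)) + 61*(1/164) = (8 - 2*2) + 61/164 = (8 - 4) + 61/164 = 4 + 61/164 = 717/164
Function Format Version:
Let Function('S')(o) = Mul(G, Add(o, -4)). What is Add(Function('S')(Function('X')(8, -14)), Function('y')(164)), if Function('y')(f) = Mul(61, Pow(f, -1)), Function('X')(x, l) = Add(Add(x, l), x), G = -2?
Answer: Rational(717, 164) ≈ 4.3719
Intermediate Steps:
Function('X')(x, l) = Add(l, Mul(2, x)) (Function('X')(x, l) = Add(Add(l, x), x) = Add(l, Mul(2, x)))
Function('S')(o) = Add(8, Mul(-2, o)) (Function('S')(o) = Mul(-2, Add(o, -4)) = Mul(-2, Add(-4, o)) = Add(8, Mul(-2, o)))
Add(Function('S')(Function('X')(8, -14)), Function('y')(164)) = Add(Add(8, Mul(-2, Add(-14, Mul(2, 8)))), Mul(61, Pow(164, -1))) = Add(Add(8, Mul(-2, Add(-14, 16))), Mul(61, Rational(1, 164))) = Add(Add(8, Mul(-2, 2)), Rational(61, 164)) = Add(Add(8, -4), Rational(61, 164)) = Add(4, Rational(61, 164)) = Rational(717, 164)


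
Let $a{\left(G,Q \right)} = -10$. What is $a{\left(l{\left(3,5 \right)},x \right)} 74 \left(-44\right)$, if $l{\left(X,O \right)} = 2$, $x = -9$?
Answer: $32560$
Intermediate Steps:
$a{\left(l{\left(3,5 \right)},x \right)} 74 \left(-44\right) = \left(-10\right) 74 \left(-44\right) = \left(-740\right) \left(-44\right) = 32560$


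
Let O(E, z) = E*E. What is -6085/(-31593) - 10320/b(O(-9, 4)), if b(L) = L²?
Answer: -31790675/23031297 ≈ -1.3803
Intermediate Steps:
O(E, z) = E²
-6085/(-31593) - 10320/b(O(-9, 4)) = -6085/(-31593) - 10320/(((-9)²)²) = -6085*(-1/31593) - 10320/(81²) = 6085/31593 - 10320/6561 = 6085/31593 - 10320*1/6561 = 6085/31593 - 3440/2187 = -31790675/23031297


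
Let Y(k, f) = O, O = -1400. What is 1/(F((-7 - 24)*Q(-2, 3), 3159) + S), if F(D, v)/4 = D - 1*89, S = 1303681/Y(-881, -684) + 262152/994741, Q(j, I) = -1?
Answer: -126603400/147231800511 ≈ -0.00085989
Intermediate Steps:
Y(k, f) = -1400
S = -117859811711/126603400 (S = 1303681/(-1400) + 262152/994741 = 1303681*(-1/1400) + 262152*(1/994741) = -1303681/1400 + 23832/90431 = -117859811711/126603400 ≈ -930.94)
F(D, v) = -356 + 4*D (F(D, v) = 4*(D - 1*89) = 4*(D - 89) = 4*(-89 + D) = -356 + 4*D)
1/(F((-7 - 24)*Q(-2, 3), 3159) + S) = 1/((-356 + 4*((-7 - 24)*(-1))) - 117859811711/126603400) = 1/((-356 + 4*(-31*(-1))) - 117859811711/126603400) = 1/((-356 + 4*31) - 117859811711/126603400) = 1/((-356 + 124) - 117859811711/126603400) = 1/(-232 - 117859811711/126603400) = 1/(-147231800511/126603400) = -126603400/147231800511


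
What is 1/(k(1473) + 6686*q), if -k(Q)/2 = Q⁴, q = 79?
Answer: -1/9415447338688 ≈ -1.0621e-13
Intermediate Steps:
k(Q) = -2*Q⁴
1/(k(1473) + 6686*q) = 1/(-2*1473⁴ + 6686*79) = 1/(-2*4707723933441 + 528194) = 1/(-9415447866882 + 528194) = 1/(-9415447338688) = -1/9415447338688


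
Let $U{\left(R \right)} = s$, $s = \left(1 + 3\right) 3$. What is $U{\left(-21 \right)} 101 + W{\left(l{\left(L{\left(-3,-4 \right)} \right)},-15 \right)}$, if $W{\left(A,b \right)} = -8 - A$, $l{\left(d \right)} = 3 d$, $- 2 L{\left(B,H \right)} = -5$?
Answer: $\frac{2393}{2} \approx 1196.5$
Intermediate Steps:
$L{\left(B,H \right)} = \frac{5}{2}$ ($L{\left(B,H \right)} = \left(- \frac{1}{2}\right) \left(-5\right) = \frac{5}{2}$)
$s = 12$ ($s = 4 \cdot 3 = 12$)
$U{\left(R \right)} = 12$
$U{\left(-21 \right)} 101 + W{\left(l{\left(L{\left(-3,-4 \right)} \right)},-15 \right)} = 12 \cdot 101 - \left(8 + 3 \cdot \frac{5}{2}\right) = 1212 - \frac{31}{2} = \frac{2393}{2}$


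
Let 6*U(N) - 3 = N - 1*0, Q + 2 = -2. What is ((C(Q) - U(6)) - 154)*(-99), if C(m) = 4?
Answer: 29997/2 ≈ 14999.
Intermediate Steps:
Q = -4 (Q = -2 - 2 = -4)
U(N) = ½ + N/6 (U(N) = ½ + (N - 1*0)/6 = ½ + (N + 0)/6 = ½ + N/6)
((C(Q) - U(6)) - 154)*(-99) = ((4 - (½ + (⅙)*6)) - 154)*(-99) = ((4 - (½ + 1)) - 154)*(-99) = ((4 - 1*3/2) - 154)*(-99) = ((4 - 3/2) - 154)*(-99) = (5/2 - 154)*(-99) = -303/2*(-99) = 29997/2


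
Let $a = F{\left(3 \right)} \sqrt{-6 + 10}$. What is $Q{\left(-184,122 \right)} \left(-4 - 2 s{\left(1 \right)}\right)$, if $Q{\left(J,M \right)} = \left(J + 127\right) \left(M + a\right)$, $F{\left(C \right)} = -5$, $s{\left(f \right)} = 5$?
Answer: $89376$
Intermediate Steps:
$a = -10$ ($a = - 5 \sqrt{-6 + 10} = - 5 \sqrt{4} = \left(-5\right) 2 = -10$)
$Q{\left(J,M \right)} = \left(-10 + M\right) \left(127 + J\right)$ ($Q{\left(J,M \right)} = \left(J + 127\right) \left(M - 10\right) = \left(127 + J\right) \left(-10 + M\right) = \left(-10 + M\right) \left(127 + J\right)$)
$Q{\left(-184,122 \right)} \left(-4 - 2 s{\left(1 \right)}\right) = \left(-1270 - -1840 + 127 \cdot 122 - 22448\right) \left(-4 - 10\right) = \left(-1270 + 1840 + 15494 - 22448\right) \left(-4 - 10\right) = \left(-6384\right) \left(-14\right) = 89376$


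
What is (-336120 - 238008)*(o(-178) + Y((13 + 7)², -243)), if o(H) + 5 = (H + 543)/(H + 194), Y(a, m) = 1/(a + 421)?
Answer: -8396657883/821 ≈ -1.0227e+7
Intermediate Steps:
Y(a, m) = 1/(421 + a)
o(H) = -5 + (543 + H)/(194 + H) (o(H) = -5 + (H + 543)/(H + 194) = -5 + (543 + H)/(194 + H))
(-336120 - 238008)*(o(-178) + Y((13 + 7)², -243)) = (-336120 - 238008)*((-427 - 4*(-178))/(194 - 178) + 1/(421 + (13 + 7)²)) = -574128*((-427 + 712)/16 + 1/(421 + 20²)) = -574128*((1/16)*285 + 1/(421 + 400)) = -574128*(285/16 + 1/821) = -574128*234001/13136 = -8396657883/821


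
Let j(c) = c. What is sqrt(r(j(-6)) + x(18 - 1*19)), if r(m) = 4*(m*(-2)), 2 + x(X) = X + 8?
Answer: sqrt(53) ≈ 7.2801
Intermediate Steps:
x(X) = 6 + X (x(X) = -2 + (X + 8) = -2 + (8 + X) = 6 + X)
r(m) = -8*m (r(m) = 4*(-2*m) = -8*m)
sqrt(r(j(-6)) + x(18 - 1*19)) = sqrt(-8*(-6) + (6 + (18 - 1*19))) = sqrt(48 + (6 + (18 - 19))) = sqrt(48 + (6 - 1)) = sqrt(48 + 5) = sqrt(53)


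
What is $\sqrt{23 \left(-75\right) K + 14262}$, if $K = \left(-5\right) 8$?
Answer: $\sqrt{83262} \approx 288.55$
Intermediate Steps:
$K = -40$
$\sqrt{23 \left(-75\right) K + 14262} = \sqrt{23 \left(-75\right) \left(-40\right) + 14262} = \sqrt{\left(-1725\right) \left(-40\right) + 14262} = \sqrt{69000 + 14262} = \sqrt{83262}$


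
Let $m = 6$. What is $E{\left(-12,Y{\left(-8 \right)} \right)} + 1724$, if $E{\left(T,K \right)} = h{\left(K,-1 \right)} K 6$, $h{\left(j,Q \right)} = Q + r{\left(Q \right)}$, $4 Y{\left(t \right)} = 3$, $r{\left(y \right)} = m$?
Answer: $\frac{3493}{2} \approx 1746.5$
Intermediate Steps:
$r{\left(y \right)} = 6$
$Y{\left(t \right)} = \frac{3}{4}$ ($Y{\left(t \right)} = \frac{1}{4} \cdot 3 = \frac{3}{4}$)
$h{\left(j,Q \right)} = 6 + Q$ ($h{\left(j,Q \right)} = Q + 6 = 6 + Q$)
$E{\left(T,K \right)} = 30 K$ ($E{\left(T,K \right)} = \left(6 - 1\right) K 6 = 5 K 6 = 30 K$)
$E{\left(-12,Y{\left(-8 \right)} \right)} + 1724 = 30 \cdot \frac{3}{4} + 1724 = \frac{45}{2} + 1724 = \frac{3493}{2}$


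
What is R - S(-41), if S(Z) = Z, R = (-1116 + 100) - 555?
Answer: -1530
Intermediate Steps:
R = -1571 (R = -1016 - 555 = -1571)
R - S(-41) = -1571 - 1*(-41) = -1571 + 41 = -1530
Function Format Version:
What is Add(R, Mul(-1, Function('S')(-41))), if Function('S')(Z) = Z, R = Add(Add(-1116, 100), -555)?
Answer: -1530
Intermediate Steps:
R = -1571 (R = Add(-1016, -555) = -1571)
Add(R, Mul(-1, Function('S')(-41))) = Add(-1571, Mul(-1, -41)) = Add(-1571, 41) = -1530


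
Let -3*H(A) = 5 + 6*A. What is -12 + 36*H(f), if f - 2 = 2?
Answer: -360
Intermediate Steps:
f = 4 (f = 2 + 2 = 4)
H(A) = -5/3 - 2*A (H(A) = -(5 + 6*A)/3 = -5/3 - 2*A)
-12 + 36*H(f) = -12 + 36*(-5/3 - 2*4) = -12 + 36*(-5/3 - 8) = -12 + 36*(-29/3) = -12 - 348 = -360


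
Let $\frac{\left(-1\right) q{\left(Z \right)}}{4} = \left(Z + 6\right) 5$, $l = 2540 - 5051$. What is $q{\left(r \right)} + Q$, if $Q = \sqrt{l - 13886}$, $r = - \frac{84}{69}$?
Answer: $- \frac{2200}{23} + i \sqrt{16397} \approx -95.652 + 128.05 i$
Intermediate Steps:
$r = - \frac{28}{23}$ ($r = \left(-84\right) \frac{1}{69} = - \frac{28}{23} \approx -1.2174$)
$l = -2511$ ($l = 2540 - 5051 = -2511$)
$q{\left(Z \right)} = -120 - 20 Z$ ($q{\left(Z \right)} = - 4 \left(Z + 6\right) 5 = - 4 \left(6 + Z\right) 5 = - 4 \left(30 + 5 Z\right) = -120 - 20 Z$)
$Q = i \sqrt{16397}$ ($Q = \sqrt{-2511 - 13886} = \sqrt{-16397} = i \sqrt{16397} \approx 128.05 i$)
$q{\left(r \right)} + Q = \left(-120 - - \frac{560}{23}\right) + i \sqrt{16397} = \left(-120 + \frac{560}{23}\right) + i \sqrt{16397} = - \frac{2200}{23} + i \sqrt{16397}$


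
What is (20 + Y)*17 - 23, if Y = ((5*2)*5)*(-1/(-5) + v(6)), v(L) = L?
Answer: 5587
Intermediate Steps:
Y = 310 (Y = ((5*2)*5)*(-1/(-5) + 6) = (10*5)*(-1*(-⅕) + 6) = 50*(⅕ + 6) = 50*(31/5) = 310)
(20 + Y)*17 - 23 = (20 + 310)*17 - 23 = 330*17 - 23 = 5610 - 23 = 5587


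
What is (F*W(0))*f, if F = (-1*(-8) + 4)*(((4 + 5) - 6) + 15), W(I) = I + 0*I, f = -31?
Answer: 0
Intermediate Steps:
W(I) = I (W(I) = I + 0 = I)
F = 216 (F = (8 + 4)*((9 - 6) + 15) = 12*(3 + 15) = 12*18 = 216)
(F*W(0))*f = (216*0)*(-31) = 0*(-31) = 0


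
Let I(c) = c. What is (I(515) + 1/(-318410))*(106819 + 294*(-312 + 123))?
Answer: 8404525829697/318410 ≈ 2.6395e+7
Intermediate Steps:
(I(515) + 1/(-318410))*(106819 + 294*(-312 + 123)) = (515 + 1/(-318410))*(106819 + 294*(-312 + 123)) = (515 - 1/318410)*(106819 + 294*(-189)) = 163981149*(106819 - 55566)/318410 = (163981149/318410)*51253 = 8404525829697/318410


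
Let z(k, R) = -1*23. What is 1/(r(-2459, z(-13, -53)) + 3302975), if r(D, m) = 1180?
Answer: 1/3304155 ≈ 3.0265e-7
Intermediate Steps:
z(k, R) = -23
1/(r(-2459, z(-13, -53)) + 3302975) = 1/(1180 + 3302975) = 1/3304155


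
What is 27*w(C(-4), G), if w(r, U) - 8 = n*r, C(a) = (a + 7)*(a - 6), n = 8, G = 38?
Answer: -6264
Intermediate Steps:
C(a) = (-6 + a)*(7 + a) (C(a) = (7 + a)*(-6 + a) = (-6 + a)*(7 + a))
w(r, U) = 8 + 8*r
27*w(C(-4), G) = 27*(8 + 8*(-42 - 4 + (-4)**2)) = 27*(8 + 8*(-42 - 4 + 16)) = 27*(8 + 8*(-30)) = 27*(8 - 240) = 27*(-232) = -6264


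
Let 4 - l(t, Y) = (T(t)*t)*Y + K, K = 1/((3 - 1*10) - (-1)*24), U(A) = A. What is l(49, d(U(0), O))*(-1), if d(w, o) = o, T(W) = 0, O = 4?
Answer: -67/17 ≈ -3.9412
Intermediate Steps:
K = 1/17 (K = 1/((3 - 10) - 1*(-24)) = 1/(-7 + 24) = 1/17 ≈ 0.058824)
l(t, Y) = 67/17 (l(t, Y) = 4 - ((0*t)*Y + 1/17) = 4 - (0*Y + 1/17) = 4 - (0 + 1/17) = 4 - 1*1/17 = 4 - 1/17 = 67/17)
l(49, d(U(0), O))*(-1) = (67/17)*(-1) = -67/17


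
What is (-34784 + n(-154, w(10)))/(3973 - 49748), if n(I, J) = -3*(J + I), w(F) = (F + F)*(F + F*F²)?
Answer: 94922/45775 ≈ 2.0737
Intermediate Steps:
w(F) = 2*F*(F + F³) (w(F) = (2*F)*(F + F³) = 2*F*(F + F³))
n(I, J) = -3*I - 3*J (n(I, J) = -3*(I + J) = -3*I - 3*J)
(-34784 + n(-154, w(10)))/(3973 - 49748) = (-34784 + (-3*(-154) - 6*10²*(1 + 10²)))/(3973 - 49748) = (-34784 + (462 - 6*100*(1 + 100)))/(-45775) = (-34784 + (462 - 6*100*101))*(-1/45775) = (-34784 + (462 - 3*20200))*(-1/45775) = (-34784 + (462 - 60600))*(-1/45775) = (-34784 - 60138)*(-1/45775) = -94922*(-1/45775) = 94922/45775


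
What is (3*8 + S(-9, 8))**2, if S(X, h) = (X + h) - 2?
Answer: 441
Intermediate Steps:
S(X, h) = -2 + X + h
(3*8 + S(-9, 8))**2 = (3*8 + (-2 - 9 + 8))**2 = (24 - 3)**2 = 21**2 = 441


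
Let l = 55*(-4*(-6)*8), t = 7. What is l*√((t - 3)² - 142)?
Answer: 31680*I*√14 ≈ 1.1854e+5*I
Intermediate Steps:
l = 10560 (l = 55*(24*8) = 55*192 = 10560)
l*√((t - 3)² - 142) = 10560*√((7 - 3)² - 142) = 10560*√(4² - 142) = 10560*√(16 - 142) = 10560*√(-126) = 10560*(3*I*√14) = 31680*I*√14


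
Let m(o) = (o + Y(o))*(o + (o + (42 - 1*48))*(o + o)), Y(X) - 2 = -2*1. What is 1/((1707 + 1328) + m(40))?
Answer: 1/113435 ≈ 8.8156e-6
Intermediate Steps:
Y(X) = 0 (Y(X) = 2 - 2*1 = 2 - 2 = 0)
m(o) = o*(o + 2*o*(-6 + o)) (m(o) = (o + 0)*(o + (o + (42 - 1*48))*(o + o)) = o*(o + (o + (42 - 48))*(2*o)) = o*(o + (o - 6)*(2*o)) = o*(o + (-6 + o)*(2*o)) = o*(o + 2*o*(-6 + o)))
1/((1707 + 1328) + m(40)) = 1/((1707 + 1328) + 40**2*(-11 + 2*40)) = 1/(3035 + 1600*(-11 + 80)) = 1/(3035 + 1600*69) = 1/(3035 + 110400) = 1/113435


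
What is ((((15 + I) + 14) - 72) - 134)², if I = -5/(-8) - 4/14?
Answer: 97871449/3136 ≈ 31209.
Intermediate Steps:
I = 19/56 (I = -5*(-⅛) - 4*1/14 = 5/8 - 2/7 = 19/56 ≈ 0.33929)
((((15 + I) + 14) - 72) - 134)² = ((((15 + 19/56) + 14) - 72) - 134)² = (((859/56 + 14) - 72) - 134)² = ((1643/56 - 72) - 134)² = (-2389/56 - 134)² = (-9893/56)² = 97871449/3136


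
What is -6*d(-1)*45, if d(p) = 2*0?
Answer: 0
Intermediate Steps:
d(p) = 0
-6*d(-1)*45 = -6*0*45 = 0*45 = 0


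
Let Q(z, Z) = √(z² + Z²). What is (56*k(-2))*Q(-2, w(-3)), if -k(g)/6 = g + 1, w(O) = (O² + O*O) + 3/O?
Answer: 336*√293 ≈ 5751.4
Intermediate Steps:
w(O) = 2*O² + 3/O (w(O) = (O² + O²) + 3/O = 2*O² + 3/O)
k(g) = -6 - 6*g (k(g) = -6*(g + 1) = -6*(1 + g) = -6 - 6*g)
Q(z, Z) = √(Z² + z²)
(56*k(-2))*Q(-2, w(-3)) = (56*(-6 - 6*(-2)))*√(((3 + 2*(-3)³)/(-3))² + (-2)²) = (56*(-6 + 12))*√((-(3 + 2*(-27))/3)² + 4) = (56*6)*√((-(3 - 54)/3)² + 4) = 336*√((-⅓*(-51))² + 4) = 336*√(17² + 4) = 336*√(289 + 4) = 336*√293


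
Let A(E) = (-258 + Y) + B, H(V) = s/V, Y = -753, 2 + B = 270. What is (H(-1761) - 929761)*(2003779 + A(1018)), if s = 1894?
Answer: -3279592906241540/1761 ≈ -1.8623e+12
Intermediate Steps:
B = 268 (B = -2 + 270 = 268)
H(V) = 1894/V
A(E) = -743 (A(E) = (-258 - 753) + 268 = -1011 + 268 = -743)
(H(-1761) - 929761)*(2003779 + A(1018)) = (1894/(-1761) - 929761)*(2003779 - 743) = (1894*(-1/1761) - 929761)*2003036 = (-1894/1761 - 929761)*2003036 = -1637311015/1761*2003036 = -3279592906241540/1761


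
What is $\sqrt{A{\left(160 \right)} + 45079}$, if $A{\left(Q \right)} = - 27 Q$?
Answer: $\sqrt{40759} \approx 201.89$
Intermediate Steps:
$\sqrt{A{\left(160 \right)} + 45079} = \sqrt{\left(-27\right) 160 + 45079} = \sqrt{-4320 + 45079} = \sqrt{40759}$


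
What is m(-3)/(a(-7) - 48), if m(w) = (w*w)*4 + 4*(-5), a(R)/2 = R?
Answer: -8/31 ≈ -0.25806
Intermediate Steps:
a(R) = 2*R
m(w) = -20 + 4*w**2 (m(w) = w**2*4 - 20 = 4*w**2 - 20 = -20 + 4*w**2)
m(-3)/(a(-7) - 48) = (-20 + 4*(-3)**2)/(2*(-7) - 48) = (-20 + 4*9)/(-14 - 48) = (-20 + 36)/(-62) = -1/62*16 = -8/31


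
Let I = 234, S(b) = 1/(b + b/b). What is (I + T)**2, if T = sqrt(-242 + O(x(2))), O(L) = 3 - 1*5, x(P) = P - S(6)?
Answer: 54512 + 936*I*sqrt(61) ≈ 54512.0 + 7310.4*I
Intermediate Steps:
S(b) = 1/(1 + b) (S(b) = 1/(b + 1) = 1/(1 + b))
x(P) = -1/7 + P (x(P) = P - 1/(1 + 6) = P - 1/7 = -1/7 + P)
O(L) = -2 (O(L) = 3 - 5 = -2)
T = 2*I*sqrt(61) (T = sqrt(-242 - 2) = sqrt(-244) = 2*I*sqrt(61) ≈ 15.62*I)
(I + T)**2 = (234 + 2*I*sqrt(61))**2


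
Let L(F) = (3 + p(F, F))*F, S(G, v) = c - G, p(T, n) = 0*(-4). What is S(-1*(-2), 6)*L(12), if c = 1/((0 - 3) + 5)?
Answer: -54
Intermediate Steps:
c = ½ (c = 1/(-3 + 5) = 1/2 = ½ ≈ 0.50000)
p(T, n) = 0
S(G, v) = ½ - G
L(F) = 3*F (L(F) = (3 + 0)*F = 3*F)
S(-1*(-2), 6)*L(12) = (½ - (-1)*(-2))*(3*12) = (½ - 1*2)*36 = (½ - 2)*36 = -3/2*36 = -54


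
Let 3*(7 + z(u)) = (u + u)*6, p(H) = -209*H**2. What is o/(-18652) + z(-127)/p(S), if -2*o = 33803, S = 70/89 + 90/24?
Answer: 4172290934047/4067024021720 ≈ 1.0259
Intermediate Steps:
S = 1615/356 (S = 70*(1/89) + 90*(1/24) = 70/89 + 15/4 = 1615/356 ≈ 4.5365)
z(u) = -7 + 4*u (z(u) = -7 + ((u + u)*6)/3 = -7 + ((2*u)*6)/3 = -7 + (12*u)/3 = -7 + 4*u)
o = -33803/2 (o = -1/2*33803 = -33803/2 ≈ -16902.)
o/(-18652) + z(-127)/p(S) = -33803/2/(-18652) + (-7 + 4*(-127))/((-209*(1615/356)**2)) = -33803/2*(-1/18652) + (-7 - 508)/((-209*2608225/126736)) = 33803/37304 - 515/(-545119025/126736) = 33803/37304 - 515*(-126736/545119025) = 33803/37304 + 13053808/109023805 = 4172290934047/4067024021720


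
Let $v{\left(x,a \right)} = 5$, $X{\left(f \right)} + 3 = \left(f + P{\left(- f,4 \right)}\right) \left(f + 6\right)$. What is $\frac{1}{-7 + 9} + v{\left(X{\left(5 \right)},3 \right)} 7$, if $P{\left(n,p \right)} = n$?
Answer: $\frac{71}{2} \approx 35.5$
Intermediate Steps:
$X{\left(f \right)} = -3$ ($X{\left(f \right)} = -3 + \left(f - f\right) \left(f + 6\right) = -3 + 0 \left(6 + f\right) = -3 + 0 = -3$)
$\frac{1}{-7 + 9} + v{\left(X{\left(5 \right)},3 \right)} 7 = \frac{1}{-7 + 9} + 5 \cdot 7 = \frac{1}{2} + 35 = \frac{71}{2}$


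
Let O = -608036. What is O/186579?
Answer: -608036/186579 ≈ -3.2589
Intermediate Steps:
O/186579 = -608036/186579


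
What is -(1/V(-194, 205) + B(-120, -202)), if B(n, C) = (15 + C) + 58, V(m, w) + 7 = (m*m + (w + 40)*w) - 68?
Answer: 11324393/87786 ≈ 129.00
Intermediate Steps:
V(m, w) = -75 + m² + w*(40 + w) (V(m, w) = -7 + ((m*m + (w + 40)*w) - 68) = -7 + ((m² + (40 + w)*w) - 68) = -7 + ((m² + w*(40 + w)) - 68) = -7 + (-68 + m² + w*(40 + w)) = -75 + m² + w*(40 + w))
B(n, C) = 73 + C
-(1/V(-194, 205) + B(-120, -202)) = -(1/(-75 + (-194)² + 205² + 40*205) + (73 - 202)) = -(1/(-75 + 37636 + 42025 + 8200) - 129) = -(1/87786 - 129) = -1*(-11324393/87786) = 11324393/87786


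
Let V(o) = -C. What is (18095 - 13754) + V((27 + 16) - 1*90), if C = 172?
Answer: 4169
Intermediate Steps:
V(o) = -172 (V(o) = -1*172 = -172)
(18095 - 13754) + V((27 + 16) - 1*90) = (18095 - 13754) - 172 = 4341 - 172 = 4169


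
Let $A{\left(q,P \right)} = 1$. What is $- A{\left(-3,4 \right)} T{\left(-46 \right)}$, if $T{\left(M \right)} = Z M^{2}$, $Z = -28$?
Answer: $59248$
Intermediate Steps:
$T{\left(M \right)} = - 28 M^{2}$
$- A{\left(-3,4 \right)} T{\left(-46 \right)} = - 1 \left(- 28 \left(-46\right)^{2}\right) = - 1 \left(\left(-28\right) 2116\right) = - 1 \left(-59248\right) = \left(-1\right) \left(-59248\right) = 59248$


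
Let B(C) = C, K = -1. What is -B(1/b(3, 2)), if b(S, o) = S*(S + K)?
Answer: -⅙ ≈ -0.16667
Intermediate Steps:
b(S, o) = S*(-1 + S) (b(S, o) = S*(S - 1) = S*(-1 + S))
-B(1/b(3, 2)) = -1/(3*(-1 + 3)) = -1/(3*2) = -1/6 = -1*⅙ = -⅙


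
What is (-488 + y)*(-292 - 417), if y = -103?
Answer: 419019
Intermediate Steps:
(-488 + y)*(-292 - 417) = (-488 - 103)*(-292 - 417) = -591*(-709) = 419019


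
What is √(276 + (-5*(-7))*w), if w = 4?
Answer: 4*√26 ≈ 20.396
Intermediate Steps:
√(276 + (-5*(-7))*w) = √(276 - 5*(-7)*4) = √(276 + 35*4) = √(276 + 140) = √416 = 4*√26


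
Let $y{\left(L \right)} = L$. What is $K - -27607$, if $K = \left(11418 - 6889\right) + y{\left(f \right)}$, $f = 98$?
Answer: $32234$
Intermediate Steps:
$K = 4627$ ($K = \left(11418 - 6889\right) + 98 = 4529 + 98 = 4627$)
$K - -27607 = 4627 - -27607 = 4627 + 27607 = 32234$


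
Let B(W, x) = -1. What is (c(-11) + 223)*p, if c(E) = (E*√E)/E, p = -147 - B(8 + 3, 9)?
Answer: -32558 - 146*I*√11 ≈ -32558.0 - 484.23*I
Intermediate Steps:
p = -146 (p = -147 - 1*(-1) = -147 + 1 = -146)
c(E) = √E (c(E) = E^(3/2)/E = √E)
(c(-11) + 223)*p = (√(-11) + 223)*(-146) = (I*√11 + 223)*(-146) = (223 + I*√11)*(-146) = -32558 - 146*I*√11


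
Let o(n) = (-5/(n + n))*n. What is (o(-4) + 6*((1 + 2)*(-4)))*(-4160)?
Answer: 309920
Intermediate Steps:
o(n) = -5/2 (o(n) = (-5/(2*n))*n = -5/2)
(o(-4) + 6*((1 + 2)*(-4)))*(-4160) = (-5/2 + 6*((1 + 2)*(-4)))*(-4160) = (-5/2 + 6*(3*(-4)))*(-4160) = (-5/2 + 6*(-12))*(-4160) = (-5/2 - 72)*(-4160) = -149/2*(-4160) = 309920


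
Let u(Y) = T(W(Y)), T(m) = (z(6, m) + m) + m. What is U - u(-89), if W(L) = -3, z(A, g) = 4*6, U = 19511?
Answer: 19493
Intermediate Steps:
z(A, g) = 24
T(m) = 24 + 2*m (T(m) = (24 + m) + m = 24 + 2*m)
u(Y) = 18 (u(Y) = 24 + 2*(-3) = 24 - 6 = 18)
U - u(-89) = 19511 - 1*18 = 19511 - 18 = 19493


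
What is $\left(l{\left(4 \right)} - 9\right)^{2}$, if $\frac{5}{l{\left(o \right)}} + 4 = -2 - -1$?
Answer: $100$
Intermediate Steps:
$l{\left(o \right)} = -1$ ($l{\left(o \right)} = \frac{5}{-4 - 1} = \frac{5}{-5} = 5 \left(- \frac{1}{5}\right) = -1$)
$\left(l{\left(4 \right)} - 9\right)^{2} = \left(-1 - 9\right)^{2} = \left(-10\right)^{2} = 100$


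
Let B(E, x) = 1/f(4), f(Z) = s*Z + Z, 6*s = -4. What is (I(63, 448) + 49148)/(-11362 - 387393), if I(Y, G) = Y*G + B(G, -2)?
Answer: -44213/227860 ≈ -0.19404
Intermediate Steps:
s = -⅔ (s = (⅙)*(-4) = -⅔ ≈ -0.66667)
f(Z) = Z/3 (f(Z) = -2*Z/3 + Z = Z/3)
B(E, x) = ¾ (B(E, x) = 1/((⅓)*4) = 1/(4/3) = ¾)
I(Y, G) = ¾ + G*Y (I(Y, G) = Y*G + ¾ = G*Y + ¾ = ¾ + G*Y)
(I(63, 448) + 49148)/(-11362 - 387393) = ((¾ + 448*63) + 49148)/(-11362 - 387393) = ((¾ + 28224) + 49148)/(-398755) = (112899/4 + 49148)*(-1/398755) = (309491/4)*(-1/398755) = -44213/227860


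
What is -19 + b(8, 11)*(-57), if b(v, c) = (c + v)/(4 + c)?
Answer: -456/5 ≈ -91.200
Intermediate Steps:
b(v, c) = (c + v)/(4 + c)
-19 + b(8, 11)*(-57) = -19 + ((11 + 8)/(4 + 11))*(-57) = -19 + (19/15)*(-57) = -19 - 361/5 = -456/5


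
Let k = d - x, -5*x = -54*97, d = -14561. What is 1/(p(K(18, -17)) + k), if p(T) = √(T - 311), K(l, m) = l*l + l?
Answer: -390215/6090709074 - 25*√31/6090709074 ≈ -6.4090e-5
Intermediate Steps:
K(l, m) = l + l² (K(l, m) = l² + l = l + l²)
x = 5238/5 (x = -(-54)*97/5 = -⅕*(-5238) = 5238/5 ≈ 1047.6)
p(T) = √(-311 + T)
k = -78043/5 (k = -14561 - 1*5238/5 = -14561 - 5238/5 = -78043/5 ≈ -15609.)
1/(p(K(18, -17)) + k) = 1/(√(-311 + 18*(1 + 18)) - 78043/5) = 1/(√(-311 + 18*19) - 78043/5) = 1/(√(-311 + 342) - 78043/5) = 1/(√31 - 78043/5) = 1/(-78043/5 + √31)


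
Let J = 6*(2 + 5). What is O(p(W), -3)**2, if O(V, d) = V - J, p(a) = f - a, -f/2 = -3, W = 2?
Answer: 1444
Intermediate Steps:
J = 42 (J = 6*7 = 42)
f = 6 (f = -2*(-3) = 6)
p(a) = 6 - a
O(V, d) = -42 + V (O(V, d) = V - 1*42 = V - 42 = -42 + V)
O(p(W), -3)**2 = (-42 + (6 - 1*2))**2 = (-42 + (6 - 2))**2 = (-42 + 4)**2 = (-38)**2 = 1444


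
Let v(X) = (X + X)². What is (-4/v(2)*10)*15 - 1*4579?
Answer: -9233/2 ≈ -4616.5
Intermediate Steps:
v(X) = 4*X² (v(X) = (2*X)² = 4*X²)
(-4/v(2)*10)*15 - 1*4579 = (-4/(4*2²)*10)*15 - 1*4579 = (-4/(4*4)*10)*15 - 4579 = (-4/16*10)*15 - 4579 = (-4*1/16*10)*15 - 4579 = -¼*10*15 - 4579 = -5/2*15 - 4579 = -75/2 - 4579 = -9233/2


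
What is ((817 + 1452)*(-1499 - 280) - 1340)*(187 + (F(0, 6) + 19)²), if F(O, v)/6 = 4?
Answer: -8221146076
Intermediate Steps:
F(O, v) = 24 (F(O, v) = 6*4 = 24)
((817 + 1452)*(-1499 - 280) - 1340)*(187 + (F(0, 6) + 19)²) = ((817 + 1452)*(-1499 - 280) - 1340)*(187 + (24 + 19)²) = (2269*(-1779) - 1340)*(187 + 43²) = (-4036551 - 1340)*(187 + 1849) = -4037891*2036 = -8221146076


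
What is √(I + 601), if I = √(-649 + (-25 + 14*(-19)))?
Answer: √(601 + 2*I*√235) ≈ 24.523 + 0.62511*I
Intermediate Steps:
I = 2*I*√235 (I = √(-649 + (-25 - 266)) = √(-649 - 291) = √(-940) = 2*I*√235 ≈ 30.659*I)
√(I + 601) = √(2*I*√235 + 601) = √(601 + 2*I*√235)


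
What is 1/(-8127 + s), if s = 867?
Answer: -1/7260 ≈ -0.00013774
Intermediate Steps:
1/(-8127 + s) = 1/(-8127 + 867) = 1/(-7260) = -1/7260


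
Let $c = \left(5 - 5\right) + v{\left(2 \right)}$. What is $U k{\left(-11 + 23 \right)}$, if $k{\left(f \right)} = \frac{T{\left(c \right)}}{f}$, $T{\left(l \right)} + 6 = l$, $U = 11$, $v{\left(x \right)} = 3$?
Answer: $- \frac{11}{4} \approx -2.75$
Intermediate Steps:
$c = 3$ ($c = \left(5 - 5\right) + 3 = 0 + 3 = 3$)
$T{\left(l \right)} = -6 + l$
$k{\left(f \right)} = - \frac{3}{f}$ ($k{\left(f \right)} = \frac{-6 + 3}{f} = - \frac{3}{f}$)
$U k{\left(-11 + 23 \right)} = 11 \left(- \frac{3}{-11 + 23}\right) = 11 \left(- \frac{3}{12}\right) = 11 \left(\left(-3\right) \frac{1}{12}\right) = 11 \left(- \frac{1}{4}\right) = - \frac{11}{4}$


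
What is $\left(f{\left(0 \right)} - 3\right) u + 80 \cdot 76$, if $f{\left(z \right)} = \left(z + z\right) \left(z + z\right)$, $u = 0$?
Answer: $6080$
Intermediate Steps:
$f{\left(z \right)} = 4 z^{2}$ ($f{\left(z \right)} = 2 z 2 z = 4 z^{2}$)
$\left(f{\left(0 \right)} - 3\right) u + 80 \cdot 76 = \left(4 \cdot 0^{2} - 3\right) 0 + 80 \cdot 76 = \left(4 \cdot 0 - 3\right) 0 + 6080 = \left(0 - 3\right) 0 + 6080 = \left(-3\right) 0 + 6080 = 0 + 6080 = 6080$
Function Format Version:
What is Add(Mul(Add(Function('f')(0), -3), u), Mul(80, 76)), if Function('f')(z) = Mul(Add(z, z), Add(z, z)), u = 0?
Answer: 6080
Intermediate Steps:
Function('f')(z) = Mul(4, Pow(z, 2)) (Function('f')(z) = Mul(Mul(2, z), Mul(2, z)) = Mul(4, Pow(z, 2)))
Add(Mul(Add(Function('f')(0), -3), u), Mul(80, 76)) = Add(Mul(Add(Mul(4, Pow(0, 2)), -3), 0), Mul(80, 76)) = Add(Mul(Add(Mul(4, 0), -3), 0), 6080) = Add(Mul(Add(0, -3), 0), 6080) = Add(Mul(-3, 0), 6080) = Add(0, 6080) = 6080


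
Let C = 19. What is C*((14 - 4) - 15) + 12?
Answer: -83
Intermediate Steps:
C*((14 - 4) - 15) + 12 = 19*((14 - 4) - 15) + 12 = 19*(10 - 15) + 12 = 19*(-5) + 12 = -95 + 12 = -83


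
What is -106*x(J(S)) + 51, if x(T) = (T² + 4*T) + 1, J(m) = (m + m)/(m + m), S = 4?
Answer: -585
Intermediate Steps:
J(m) = 1 (J(m) = (2*m)/((2*m)) = (2*m)*(1/(2*m)) = 1)
x(T) = 1 + T² + 4*T
-106*x(J(S)) + 51 = -106*(1 + 1² + 4*1) + 51 = -106*(1 + 1 + 4) + 51 = -106*6 + 51 = -636 + 51 = -585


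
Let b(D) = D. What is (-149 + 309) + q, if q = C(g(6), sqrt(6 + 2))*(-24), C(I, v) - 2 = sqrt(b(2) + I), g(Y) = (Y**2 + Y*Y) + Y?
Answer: 112 - 96*sqrt(5) ≈ -102.66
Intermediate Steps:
g(Y) = Y + 2*Y**2 (g(Y) = (Y**2 + Y**2) + Y = 2*Y**2 + Y = Y + 2*Y**2)
C(I, v) = 2 + sqrt(2 + I)
q = -48 - 96*sqrt(5) (q = (2 + sqrt(2 + 6*(1 + 2*6)))*(-24) = (2 + sqrt(2 + 6*(1 + 12)))*(-24) = (2 + sqrt(2 + 6*13))*(-24) = (2 + sqrt(2 + 78))*(-24) = (2 + sqrt(80))*(-24) = (2 + 4*sqrt(5))*(-24) = -48 - 96*sqrt(5) ≈ -262.66)
(-149 + 309) + q = (-149 + 309) + (-48 - 96*sqrt(5)) = 160 + (-48 - 96*sqrt(5)) = 112 - 96*sqrt(5)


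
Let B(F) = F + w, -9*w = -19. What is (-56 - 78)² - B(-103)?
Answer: 162512/9 ≈ 18057.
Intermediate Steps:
w = 19/9 (w = -⅑*(-19) = 19/9 ≈ 2.1111)
B(F) = 19/9 + F (B(F) = F + 19/9 = 19/9 + F)
(-56 - 78)² - B(-103) = (-56 - 78)² - (19/9 - 103) = (-134)² - 1*(-908/9) = 17956 + 908/9 = 162512/9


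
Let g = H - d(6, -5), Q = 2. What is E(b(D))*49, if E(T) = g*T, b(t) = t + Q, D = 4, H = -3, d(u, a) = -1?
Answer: -588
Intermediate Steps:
b(t) = 2 + t (b(t) = t + 2 = 2 + t)
g = -2 (g = -3 - 1*(-1) = -3 + 1 = -2)
E(T) = -2*T
E(b(D))*49 = -2*(2 + 4)*49 = -2*6*49 = -12*49 = -588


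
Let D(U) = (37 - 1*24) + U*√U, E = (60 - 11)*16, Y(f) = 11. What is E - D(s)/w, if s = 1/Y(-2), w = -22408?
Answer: 17567885/22408 + √11/2711368 ≈ 784.00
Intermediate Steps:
s = 1/11 ≈ 0.090909
E = 784 (E = 49*16 = 784)
D(U) = 13 + U^(3/2) (D(U) = (37 - 24) + U^(3/2) = 13 + U^(3/2))
E - D(s)/w = 784 - (13 + (1/11)^(3/2))/(-22408) = 784 - (13 + √11/121)*(-1)/22408 = 784 - (-13/22408 - √11/2711368) = 784 + (13/22408 + √11/2711368) = 17567885/22408 + √11/2711368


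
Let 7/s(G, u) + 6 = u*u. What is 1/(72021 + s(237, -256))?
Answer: 65530/4719536137 ≈ 1.3885e-5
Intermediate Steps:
s(G, u) = 7/(-6 + u²) (s(G, u) = 7/(-6 + u*u) = 7/(-6 + u²))
1/(72021 + s(237, -256)) = 1/(72021 + 7/(-6 + (-256)²)) = 1/(72021 + 7/(-6 + 65536)) = 1/(72021 + 7/65530) = 1/(4719536137/65530) = 65530/4719536137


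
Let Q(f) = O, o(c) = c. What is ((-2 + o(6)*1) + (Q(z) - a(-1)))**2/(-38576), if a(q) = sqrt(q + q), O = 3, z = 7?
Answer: -47/38576 + 7*I*sqrt(2)/19288 ≈ -0.0012184 + 0.00051325*I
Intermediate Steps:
Q(f) = 3
a(q) = sqrt(2)*sqrt(q) (a(q) = sqrt(2*q) = sqrt(2)*sqrt(q))
((-2 + o(6)*1) + (Q(z) - a(-1)))**2/(-38576) = ((-2 + 6*1) + (3 - sqrt(2)*sqrt(-1)))**2/(-38576) = ((-2 + 6) + (3 - sqrt(2)*I))**2*(-1/38576) = (4 + (3 - I*sqrt(2)))**2*(-1/38576) = (7 - I*sqrt(2))**2*(-1/38576) = -(7 - I*sqrt(2))**2/38576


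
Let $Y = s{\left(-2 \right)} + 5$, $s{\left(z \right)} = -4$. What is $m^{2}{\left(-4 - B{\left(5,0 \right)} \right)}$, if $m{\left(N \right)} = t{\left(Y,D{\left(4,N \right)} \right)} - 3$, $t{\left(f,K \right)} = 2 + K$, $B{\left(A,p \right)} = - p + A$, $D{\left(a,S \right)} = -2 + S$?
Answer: $144$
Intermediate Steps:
$Y = 1$ ($Y = -4 + 5 = 1$)
$B{\left(A,p \right)} = A - p$
$m{\left(N \right)} = -3 + N$ ($m{\left(N \right)} = \left(2 + \left(-2 + N\right)\right) - 3 = N - 3 = -3 + N$)
$m^{2}{\left(-4 - B{\left(5,0 \right)} \right)} = \left(-3 - \left(9 + 0\right)\right)^{2} = \left(-3 - 9\right)^{2} = \left(-12\right)^{2} = 144$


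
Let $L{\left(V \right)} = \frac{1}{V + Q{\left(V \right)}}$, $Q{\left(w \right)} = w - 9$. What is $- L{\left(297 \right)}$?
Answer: $- \frac{1}{585} \approx -0.0017094$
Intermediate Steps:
$Q{\left(w \right)} = -9 + w$
$L{\left(V \right)} = \frac{1}{-9 + 2 V}$ ($L{\left(V \right)} = \frac{1}{V + \left(-9 + V\right)} = \frac{1}{-9 + 2 V}$)
$- L{\left(297 \right)} = - \frac{1}{-9 + 2 \cdot 297} = - \frac{1}{-9 + 594} = - \frac{1}{585}$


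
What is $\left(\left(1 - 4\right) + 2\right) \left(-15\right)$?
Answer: $15$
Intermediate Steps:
$\left(\left(1 - 4\right) + 2\right) \left(-15\right) = \left(-3 + 2\right) \left(-15\right) = \left(-1\right) \left(-15\right) = 15$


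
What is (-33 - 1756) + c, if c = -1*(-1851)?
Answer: 62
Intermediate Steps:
c = 1851
(-33 - 1756) + c = (-33 - 1756) + 1851 = -1789 + 1851 = 62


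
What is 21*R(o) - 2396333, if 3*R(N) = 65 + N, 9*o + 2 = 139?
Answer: -21561943/9 ≈ -2.3958e+6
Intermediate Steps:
o = 137/9 (o = -2/9 + (⅑)*139 = -2/9 + 139/9 = 137/9 ≈ 15.222)
R(N) = 65/3 + N/3 (R(N) = (65 + N)/3 = 65/3 + N/3)
21*R(o) - 2396333 = 21*(65/3 + (⅓)*(137/9)) - 2396333 = 21*(65/3 + 137/27) - 2396333 = 21*(722/27) - 2396333 = 5054/9 - 2396333 = -21561943/9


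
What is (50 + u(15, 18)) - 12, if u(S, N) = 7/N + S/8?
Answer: 2899/72 ≈ 40.264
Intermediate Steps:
u(S, N) = 7/N + S/8 (u(S, N) = 7/N + S*(1/8) = 7/N + S/8)
(50 + u(15, 18)) - 12 = (50 + (7/18 + (1/8)*15)) - 12 = (50 + (7*(1/18) + 15/8)) - 12 = (50 + (7/18 + 15/8)) - 12 = (50 + 163/72) - 12 = 3763/72 - 12 = 2899/72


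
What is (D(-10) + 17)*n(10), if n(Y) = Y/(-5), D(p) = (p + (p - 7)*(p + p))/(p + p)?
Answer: -1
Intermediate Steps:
D(p) = (p + 2*p*(-7 + p))/(2*p) (D(p) = (p + (-7 + p)*(2*p))/((2*p)) = (p + 2*p*(-7 + p))*(1/(2*p)) = (p + 2*p*(-7 + p))/(2*p))
n(Y) = -Y/5 (n(Y) = Y*(-1/5) = -Y/5)
(D(-10) + 17)*n(10) = ((-13/2 - 10) + 17)*(-1/5*10) = (-33/2 + 17)*(-2) = (1/2)*(-2) = -1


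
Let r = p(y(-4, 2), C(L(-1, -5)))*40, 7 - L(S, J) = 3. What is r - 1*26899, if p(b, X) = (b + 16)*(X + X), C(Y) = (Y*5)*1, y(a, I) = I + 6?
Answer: 11501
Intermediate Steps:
y(a, I) = 6 + I
L(S, J) = 4 (L(S, J) = 7 - 1*3 = 7 - 3 = 4)
C(Y) = 5*Y (C(Y) = (5*Y)*1 = 5*Y)
p(b, X) = 2*X*(16 + b) (p(b, X) = (16 + b)*(2*X) = 2*X*(16 + b))
r = 38400 (r = (2*(5*4)*(16 + (6 + 2)))*40 = (2*20*(16 + 8))*40 = (2*20*24)*40 = 960*40 = 38400)
r - 1*26899 = 38400 - 1*26899 = 38400 - 26899 = 11501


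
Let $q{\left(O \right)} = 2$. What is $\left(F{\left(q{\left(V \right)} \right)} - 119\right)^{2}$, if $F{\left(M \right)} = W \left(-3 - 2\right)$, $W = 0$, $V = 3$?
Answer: $14161$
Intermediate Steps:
$F{\left(M \right)} = 0$ ($F{\left(M \right)} = 0 \left(-3 - 2\right) = 0 \left(-5\right) = 0$)
$\left(F{\left(q{\left(V \right)} \right)} - 119\right)^{2} = \left(0 - 119\right)^{2} = \left(-119\right)^{2} = 14161$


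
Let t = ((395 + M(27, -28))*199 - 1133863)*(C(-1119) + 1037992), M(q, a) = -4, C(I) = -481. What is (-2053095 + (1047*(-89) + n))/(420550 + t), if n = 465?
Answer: 2145813/1095667221044 ≈ 1.9585e-6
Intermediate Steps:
t = -1095667641594 (t = ((395 - 4)*199 - 1133863)*(-481 + 1037992) = (391*199 - 1133863)*1037511 = (77809 - 1133863)*1037511 = -1056054*1037511 = -1095667641594)
(-2053095 + (1047*(-89) + n))/(420550 + t) = (-2053095 + (1047*(-89) + 465))/(420550 - 1095667641594) = (-2053095 + (-93183 + 465))/(-1095667221044) = (-2053095 - 92718)*(-1/1095667221044) = -2145813*(-1/1095667221044) = 2145813/1095667221044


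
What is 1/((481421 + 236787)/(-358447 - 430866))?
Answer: -789313/718208 ≈ -1.0990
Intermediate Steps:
1/((481421 + 236787)/(-358447 - 430866)) = 1/(718208/(-789313)) = 1/(718208*(-1/789313)) = 1/(-718208/789313) = -789313/718208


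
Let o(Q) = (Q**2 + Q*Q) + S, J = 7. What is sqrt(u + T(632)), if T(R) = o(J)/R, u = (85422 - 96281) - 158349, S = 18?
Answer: I*sqrt(4224103930)/158 ≈ 411.35*I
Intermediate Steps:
u = -169208 (u = -10859 - 158349 = -169208)
o(Q) = 18 + 2*Q**2 (o(Q) = (Q**2 + Q*Q) + 18 = (Q**2 + Q**2) + 18 = 2*Q**2 + 18 = 18 + 2*Q**2)
T(R) = 116/R (T(R) = (18 + 2*7**2)/R = (18 + 2*49)/R = (18 + 98)/R = 116/R)
sqrt(u + T(632)) = sqrt(-169208 + 116/632) = sqrt(-169208 + 116*(1/632)) = sqrt(-169208 + 29/158) = sqrt(-26734835/158) = I*sqrt(4224103930)/158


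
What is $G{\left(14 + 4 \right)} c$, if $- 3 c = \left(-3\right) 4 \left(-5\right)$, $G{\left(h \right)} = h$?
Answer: $-360$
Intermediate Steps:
$c = -20$ ($c = - \frac{\left(-3\right) 4 \left(-5\right)}{3} = - \frac{\left(-12\right) \left(-5\right)}{3} = \left(- \frac{1}{3}\right) 60 = -20$)
$G{\left(14 + 4 \right)} c = \left(14 + 4\right) \left(-20\right) = 18 \left(-20\right) = -360$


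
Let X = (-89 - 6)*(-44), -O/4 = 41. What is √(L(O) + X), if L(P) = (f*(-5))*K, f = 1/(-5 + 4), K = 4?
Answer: 10*√42 ≈ 64.807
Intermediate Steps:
f = -1 (f = 1/(-1) = -1)
O = -164 (O = -4*41 = -164)
L(P) = 20 (L(P) = -1*(-5)*4 = 5*4 = 20)
X = 4180 (X = -95*(-44) = 4180)
√(L(O) + X) = √(20 + 4180) = √4200 = 10*√42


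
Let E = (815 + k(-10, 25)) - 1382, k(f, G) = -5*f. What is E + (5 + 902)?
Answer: 390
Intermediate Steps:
E = -517 (E = (815 - 5*(-10)) - 1382 = (815 + 50) - 1382 = 865 - 1382 = -517)
E + (5 + 902) = -517 + (5 + 902) = -517 + 907 = 390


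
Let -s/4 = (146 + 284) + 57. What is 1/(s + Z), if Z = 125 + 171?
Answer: -1/1652 ≈ -0.00060533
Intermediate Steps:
Z = 296
s = -1948 (s = -4*((146 + 284) + 57) = -4*(430 + 57) = -4*487 = -1948)
1/(s + Z) = 1/(-1948 + 296) = 1/(-1652) = -1/1652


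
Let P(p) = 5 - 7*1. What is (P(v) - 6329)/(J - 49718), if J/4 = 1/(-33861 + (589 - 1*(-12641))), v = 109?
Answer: 268203/2106226 ≈ 0.12734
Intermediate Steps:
P(p) = -2 (P(p) = 5 - 7 = -2)
J = -4/20631 (J = 4/(-33861 + (589 - 1*(-12641))) = 4/(-33861 + (589 + 12641)) = 4/(-33861 + 13230) = 4/(-20631) = 4*(-1/20631) = -4/20631 ≈ -0.00019388)
(P(v) - 6329)/(J - 49718) = (-2 - 6329)/(-4/20631 - 49718) = -6331/(-1025732062/20631) = -6331*(-20631/1025732062) = 268203/2106226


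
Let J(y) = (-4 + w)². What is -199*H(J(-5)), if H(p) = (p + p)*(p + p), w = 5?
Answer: -796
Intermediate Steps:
J(y) = 1 (J(y) = (-4 + 5)² = 1² = 1)
H(p) = 4*p² (H(p) = (2*p)*(2*p) = 4*p²)
-199*H(J(-5)) = -796*1² = -796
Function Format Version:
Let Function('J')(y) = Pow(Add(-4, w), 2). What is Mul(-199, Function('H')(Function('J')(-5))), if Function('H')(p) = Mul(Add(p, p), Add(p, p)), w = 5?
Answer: -796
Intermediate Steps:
Function('J')(y) = 1 (Function('J')(y) = Pow(Add(-4, 5), 2) = Pow(1, 2) = 1)
Function('H')(p) = Mul(4, Pow(p, 2)) (Function('H')(p) = Mul(Mul(2, p), Mul(2, p)) = Mul(4, Pow(p, 2)))
Mul(-199, Function('H')(Function('J')(-5))) = Mul(-199, Mul(4, Pow(1, 2))) = Mul(-199, Mul(4, 1)) = Mul(-199, 4) = -796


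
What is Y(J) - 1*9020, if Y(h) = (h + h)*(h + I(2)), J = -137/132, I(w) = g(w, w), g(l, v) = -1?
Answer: -78545387/8712 ≈ -9015.8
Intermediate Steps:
I(w) = -1
J = -137/132 (J = -137*1/132 = -137/132 ≈ -1.0379)
Y(h) = 2*h*(-1 + h) (Y(h) = (h + h)*(h - 1) = (2*h)*(-1 + h) = 2*h*(-1 + h))
Y(J) - 1*9020 = 2*(-137/132)*(-1 - 137/132) - 1*9020 = 2*(-137/132)*(-269/132) - 9020 = 36853/8712 - 9020 = -78545387/8712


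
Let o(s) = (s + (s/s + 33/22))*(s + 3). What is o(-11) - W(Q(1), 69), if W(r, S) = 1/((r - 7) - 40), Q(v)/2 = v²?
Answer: 3061/45 ≈ 68.022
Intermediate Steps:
Q(v) = 2*v²
o(s) = (3 + s)*(5/2 + s) (o(s) = (s + (1 + 33*(1/22)))*(3 + s) = (s + (1 + 3/2))*(3 + s) = (s + 5/2)*(3 + s) = (5/2 + s)*(3 + s) = (3 + s)*(5/2 + s))
W(r, S) = 1/(-47 + r) (W(r, S) = 1/((-7 + r) - 40) = 1/(-47 + r))
o(-11) - W(Q(1), 69) = (15/2 + (-11)² + (11/2)*(-11)) - 1/(-47 + 2*1²) = (15/2 + 121 - 121/2) - 1/(-47 + 2*1) = 68 - 1/(-47 + 2) = 68 - 1/(-45) = 68 - 1*(-1/45) = 68 + 1/45 = 3061/45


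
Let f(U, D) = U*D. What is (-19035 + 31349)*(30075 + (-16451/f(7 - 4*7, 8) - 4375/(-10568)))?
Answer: 20614584935311/55482 ≈ 3.7155e+8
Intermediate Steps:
f(U, D) = D*U
(-19035 + 31349)*(30075 + (-16451/f(7 - 4*7, 8) - 4375/(-10568))) = (-19035 + 31349)*(30075 + (-16451*1/(8*(7 - 4*7)) - 4375/(-10568))) = 12314*(30075 + (-16451*1/(8*(7 - 28)) - 4375*(-1/10568))) = 12314*(30075 + (-16451/(8*(-21)) + 4375/10568)) = 12314*(30075 + (-16451/(-168) + 4375/10568)) = 12314*(30075 + (-16451*(-1/168) + 4375/10568)) = 12314*(30075 + (16451/168 + 4375/10568)) = 12314*(30075 + 10911823/110964) = 12314*(3348154123/110964) = 20614584935311/55482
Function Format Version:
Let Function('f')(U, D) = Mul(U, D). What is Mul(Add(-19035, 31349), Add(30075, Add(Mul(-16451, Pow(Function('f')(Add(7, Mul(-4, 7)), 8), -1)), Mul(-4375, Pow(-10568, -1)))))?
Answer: Rational(20614584935311, 55482) ≈ 3.7155e+8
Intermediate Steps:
Function('f')(U, D) = Mul(D, U)
Mul(Add(-19035, 31349), Add(30075, Add(Mul(-16451, Pow(Function('f')(Add(7, Mul(-4, 7)), 8), -1)), Mul(-4375, Pow(-10568, -1))))) = Mul(Add(-19035, 31349), Add(30075, Add(Mul(-16451, Pow(Mul(8, Add(7, Mul(-4, 7))), -1)), Mul(-4375, Pow(-10568, -1))))) = Mul(12314, Add(30075, Add(Mul(-16451, Pow(Mul(8, Add(7, -28)), -1)), Mul(-4375, Rational(-1, 10568))))) = Mul(12314, Add(30075, Add(Mul(-16451, Pow(Mul(8, -21), -1)), Rational(4375, 10568)))) = Mul(12314, Add(30075, Add(Mul(-16451, Pow(-168, -1)), Rational(4375, 10568)))) = Mul(12314, Add(30075, Add(Mul(-16451, Rational(-1, 168)), Rational(4375, 10568)))) = Mul(12314, Add(30075, Add(Rational(16451, 168), Rational(4375, 10568)))) = Mul(12314, Add(30075, Rational(10911823, 110964))) = Mul(12314, Rational(3348154123, 110964)) = Rational(20614584935311, 55482)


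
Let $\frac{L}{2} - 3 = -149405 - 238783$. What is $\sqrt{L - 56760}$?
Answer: $3 i \sqrt{92570} \approx 912.76 i$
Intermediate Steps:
$L = -776370$ ($L = 6 + 2 \left(-149405 - 238783\right) = 6 + 2 \left(-388188\right) = 6 - 776376 = -776370$)
$\sqrt{L - 56760} = \sqrt{-776370 - 56760} = \sqrt{-833130} = 3 i \sqrt{92570}$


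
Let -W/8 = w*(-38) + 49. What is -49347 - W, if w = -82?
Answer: -24027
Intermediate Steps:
W = -25320 (W = -8*(-82*(-38) + 49) = -8*(3116 + 49) = -8*3165 = -25320)
-49347 - W = -49347 - 1*(-25320) = -49347 + 25320 = -24027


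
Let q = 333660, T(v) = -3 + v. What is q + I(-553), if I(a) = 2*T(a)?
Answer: 332548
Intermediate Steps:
I(a) = -6 + 2*a (I(a) = 2*(-3 + a) = -6 + 2*a)
q + I(-553) = 333660 + (-6 + 2*(-553)) = 333660 + (-6 - 1106) = 333660 - 1112 = 332548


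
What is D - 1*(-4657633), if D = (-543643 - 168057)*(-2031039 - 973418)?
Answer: 2138276704533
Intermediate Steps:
D = 2138272046900 (D = -711700*(-3004457) = 2138272046900)
D - 1*(-4657633) = 2138272046900 - 1*(-4657633) = 2138272046900 + 4657633 = 2138276704533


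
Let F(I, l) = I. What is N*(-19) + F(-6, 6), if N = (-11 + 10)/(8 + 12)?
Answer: -101/20 ≈ -5.0500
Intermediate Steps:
N = -1/20 ≈ -0.050000
N*(-19) + F(-6, 6) = -1/20*(-19) - 6 = 19/20 - 6 = -101/20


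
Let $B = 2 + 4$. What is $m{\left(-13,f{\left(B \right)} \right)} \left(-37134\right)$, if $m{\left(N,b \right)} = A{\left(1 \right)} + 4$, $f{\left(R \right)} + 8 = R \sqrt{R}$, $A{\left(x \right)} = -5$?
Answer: $37134$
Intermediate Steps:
$B = 6$
$f{\left(R \right)} = -8 + R^{\frac{3}{2}}$ ($f{\left(R \right)} = -8 + R \sqrt{R} = -8 + R^{\frac{3}{2}}$)
$m{\left(N,b \right)} = -1$ ($m{\left(N,b \right)} = -5 + 4 = -1$)
$m{\left(-13,f{\left(B \right)} \right)} \left(-37134\right) = \left(-1\right) \left(-37134\right) = 37134$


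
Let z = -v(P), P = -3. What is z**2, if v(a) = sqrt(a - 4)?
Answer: -7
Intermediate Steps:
v(a) = sqrt(-4 + a)
z = -I*sqrt(7) (z = -sqrt(-4 - 3) = -sqrt(-7) = -I*sqrt(7) ≈ -2.6458*I)
z**2 = (-I*sqrt(7))**2 = -7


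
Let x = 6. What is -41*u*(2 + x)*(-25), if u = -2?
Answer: -16400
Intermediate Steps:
-41*u*(2 + x)*(-25) = -(-82)*(2 + 6)*(-25) = -(-82)*8*(-25) = -41*(-16)*(-25) = 656*(-25) = -16400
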